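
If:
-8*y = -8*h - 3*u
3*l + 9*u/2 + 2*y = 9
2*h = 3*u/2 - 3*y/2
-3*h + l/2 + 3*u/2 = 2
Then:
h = -1/2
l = 33/5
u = -28/15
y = -6/5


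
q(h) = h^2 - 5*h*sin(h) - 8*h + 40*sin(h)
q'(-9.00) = -101.39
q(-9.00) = 117.97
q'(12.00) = 1.81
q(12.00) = 58.73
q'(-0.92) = 21.16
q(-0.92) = -27.28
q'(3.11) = -26.38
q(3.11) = -14.44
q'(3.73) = -15.52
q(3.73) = -27.78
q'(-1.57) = -6.10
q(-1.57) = -32.83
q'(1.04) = 7.38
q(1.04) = 22.77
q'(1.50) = -7.69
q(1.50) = 22.67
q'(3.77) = -14.63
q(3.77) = -28.38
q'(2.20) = -24.71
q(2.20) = 10.69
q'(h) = -5*h*cos(h) + 2*h - 5*sin(h) + 40*cos(h) - 8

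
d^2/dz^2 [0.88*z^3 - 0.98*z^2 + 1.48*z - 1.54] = 5.28*z - 1.96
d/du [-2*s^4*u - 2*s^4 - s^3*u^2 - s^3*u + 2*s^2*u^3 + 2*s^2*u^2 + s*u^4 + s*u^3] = s*(-2*s^3 - 2*s^2*u - s^2 + 6*s*u^2 + 4*s*u + 4*u^3 + 3*u^2)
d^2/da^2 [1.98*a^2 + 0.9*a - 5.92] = 3.96000000000000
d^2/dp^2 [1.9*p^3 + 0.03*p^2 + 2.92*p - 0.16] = 11.4*p + 0.06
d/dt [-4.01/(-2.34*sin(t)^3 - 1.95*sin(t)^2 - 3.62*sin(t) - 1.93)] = (-15.639*sin(t) + 14.0751*cos(2*t) - 28.5913)*cos(t)/(2.34*sin(t)^3 + 1.95*sin(t)^2 + 3.62*sin(t) + 1.93)^2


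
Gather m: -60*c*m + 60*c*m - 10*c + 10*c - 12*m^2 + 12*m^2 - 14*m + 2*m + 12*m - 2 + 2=0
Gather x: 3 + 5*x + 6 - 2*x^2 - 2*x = -2*x^2 + 3*x + 9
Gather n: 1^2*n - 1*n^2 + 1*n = -n^2 + 2*n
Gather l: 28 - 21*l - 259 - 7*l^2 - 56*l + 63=-7*l^2 - 77*l - 168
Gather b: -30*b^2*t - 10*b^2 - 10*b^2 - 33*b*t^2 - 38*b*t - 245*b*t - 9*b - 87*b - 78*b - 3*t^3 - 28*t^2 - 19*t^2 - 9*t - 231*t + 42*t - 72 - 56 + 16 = b^2*(-30*t - 20) + b*(-33*t^2 - 283*t - 174) - 3*t^3 - 47*t^2 - 198*t - 112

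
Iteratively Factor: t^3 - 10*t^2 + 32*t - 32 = (t - 4)*(t^2 - 6*t + 8) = (t - 4)*(t - 2)*(t - 4)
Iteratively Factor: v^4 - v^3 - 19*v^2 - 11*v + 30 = (v + 3)*(v^3 - 4*v^2 - 7*v + 10) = (v - 1)*(v + 3)*(v^2 - 3*v - 10) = (v - 5)*(v - 1)*(v + 3)*(v + 2)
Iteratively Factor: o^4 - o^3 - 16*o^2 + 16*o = (o - 1)*(o^3 - 16*o) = o*(o - 1)*(o^2 - 16) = o*(o - 4)*(o - 1)*(o + 4)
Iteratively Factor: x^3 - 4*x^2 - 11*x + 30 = (x - 2)*(x^2 - 2*x - 15) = (x - 5)*(x - 2)*(x + 3)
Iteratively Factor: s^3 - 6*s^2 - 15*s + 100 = (s - 5)*(s^2 - s - 20) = (s - 5)*(s + 4)*(s - 5)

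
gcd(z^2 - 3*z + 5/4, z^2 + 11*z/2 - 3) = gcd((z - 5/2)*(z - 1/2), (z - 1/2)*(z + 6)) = z - 1/2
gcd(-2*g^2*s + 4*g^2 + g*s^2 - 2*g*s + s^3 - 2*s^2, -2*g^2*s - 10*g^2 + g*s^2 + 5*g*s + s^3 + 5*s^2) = -2*g^2 + g*s + s^2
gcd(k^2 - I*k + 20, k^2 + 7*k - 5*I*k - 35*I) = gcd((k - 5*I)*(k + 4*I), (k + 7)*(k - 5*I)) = k - 5*I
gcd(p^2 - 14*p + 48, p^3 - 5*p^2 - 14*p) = 1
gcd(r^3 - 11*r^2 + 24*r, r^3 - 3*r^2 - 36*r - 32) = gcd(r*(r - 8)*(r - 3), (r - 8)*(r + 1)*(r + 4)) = r - 8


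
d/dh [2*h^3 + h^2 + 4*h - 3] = 6*h^2 + 2*h + 4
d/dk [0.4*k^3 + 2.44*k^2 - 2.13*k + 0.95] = 1.2*k^2 + 4.88*k - 2.13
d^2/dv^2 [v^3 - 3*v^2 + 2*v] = 6*v - 6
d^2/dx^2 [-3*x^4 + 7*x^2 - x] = 14 - 36*x^2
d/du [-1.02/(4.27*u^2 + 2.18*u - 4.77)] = (8.7108*u + 2.2236)/(4.27*u^2 + 2.18*u - 4.77)^2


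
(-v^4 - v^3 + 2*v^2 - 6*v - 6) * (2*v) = -2*v^5 - 2*v^4 + 4*v^3 - 12*v^2 - 12*v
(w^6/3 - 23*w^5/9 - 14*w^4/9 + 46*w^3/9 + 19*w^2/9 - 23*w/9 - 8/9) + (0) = w^6/3 - 23*w^5/9 - 14*w^4/9 + 46*w^3/9 + 19*w^2/9 - 23*w/9 - 8/9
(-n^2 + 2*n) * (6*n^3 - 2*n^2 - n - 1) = -6*n^5 + 14*n^4 - 3*n^3 - n^2 - 2*n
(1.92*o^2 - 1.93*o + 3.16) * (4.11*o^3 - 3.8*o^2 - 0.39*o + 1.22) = 7.8912*o^5 - 15.2283*o^4 + 19.5728*o^3 - 8.9129*o^2 - 3.587*o + 3.8552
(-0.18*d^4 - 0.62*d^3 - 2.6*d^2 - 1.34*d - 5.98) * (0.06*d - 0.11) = -0.0108*d^5 - 0.0174*d^4 - 0.0878*d^3 + 0.2056*d^2 - 0.2114*d + 0.6578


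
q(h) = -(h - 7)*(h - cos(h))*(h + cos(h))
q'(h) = -(1 - sin(h))*(h - 7)*(h - cos(h)) - (h - 7)*(h + cos(h))*(sin(h) + 1) - (h - cos(h))*(h + cos(h)) = -3*h^2 - h*sin(2*h) + 14*h + 7*sin(2*h) + cos(h)^2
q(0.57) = -2.47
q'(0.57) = 13.56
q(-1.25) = 12.07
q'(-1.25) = -27.03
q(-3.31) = 102.94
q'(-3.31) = -81.64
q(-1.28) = 12.89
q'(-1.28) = -27.30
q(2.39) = 23.87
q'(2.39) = 12.26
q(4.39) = 50.04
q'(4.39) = 5.31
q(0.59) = -2.19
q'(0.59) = 13.83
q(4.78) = 50.71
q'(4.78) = -1.92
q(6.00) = 35.08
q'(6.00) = -23.61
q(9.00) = -160.34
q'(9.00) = -114.67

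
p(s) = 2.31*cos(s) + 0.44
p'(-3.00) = 0.33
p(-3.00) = -1.85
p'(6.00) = 0.65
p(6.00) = 2.66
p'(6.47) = -0.43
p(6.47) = 2.71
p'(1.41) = -2.28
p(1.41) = 0.81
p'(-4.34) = -2.15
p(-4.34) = -0.40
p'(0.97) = -1.91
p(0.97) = 1.75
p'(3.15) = 0.02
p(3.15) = -1.87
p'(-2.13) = 1.96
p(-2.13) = -0.79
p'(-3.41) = -0.61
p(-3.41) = -1.79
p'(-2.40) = 1.56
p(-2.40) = -1.26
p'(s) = -2.31*sin(s)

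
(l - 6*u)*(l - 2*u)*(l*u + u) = l^3*u - 8*l^2*u^2 + l^2*u + 12*l*u^3 - 8*l*u^2 + 12*u^3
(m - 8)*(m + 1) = m^2 - 7*m - 8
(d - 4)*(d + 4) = d^2 - 16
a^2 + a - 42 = (a - 6)*(a + 7)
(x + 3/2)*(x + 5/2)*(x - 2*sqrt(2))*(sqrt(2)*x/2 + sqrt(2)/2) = sqrt(2)*x^4/2 - 2*x^3 + 5*sqrt(2)*x^3/2 - 10*x^2 + 31*sqrt(2)*x^2/8 - 31*x/2 + 15*sqrt(2)*x/8 - 15/2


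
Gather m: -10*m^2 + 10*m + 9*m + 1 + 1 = -10*m^2 + 19*m + 2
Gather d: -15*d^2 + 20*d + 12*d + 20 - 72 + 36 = -15*d^2 + 32*d - 16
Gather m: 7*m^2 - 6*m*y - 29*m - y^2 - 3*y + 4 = 7*m^2 + m*(-6*y - 29) - y^2 - 3*y + 4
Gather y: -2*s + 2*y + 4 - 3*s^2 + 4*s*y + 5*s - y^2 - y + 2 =-3*s^2 + 3*s - y^2 + y*(4*s + 1) + 6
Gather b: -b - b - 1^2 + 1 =-2*b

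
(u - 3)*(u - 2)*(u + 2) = u^3 - 3*u^2 - 4*u + 12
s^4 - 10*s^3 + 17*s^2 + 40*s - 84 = (s - 7)*(s - 3)*(s - 2)*(s + 2)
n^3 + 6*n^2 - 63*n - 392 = (n - 8)*(n + 7)^2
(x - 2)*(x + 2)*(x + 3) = x^3 + 3*x^2 - 4*x - 12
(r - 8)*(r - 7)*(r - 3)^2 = r^4 - 21*r^3 + 155*r^2 - 471*r + 504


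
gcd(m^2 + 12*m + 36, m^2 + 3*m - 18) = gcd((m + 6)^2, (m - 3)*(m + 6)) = m + 6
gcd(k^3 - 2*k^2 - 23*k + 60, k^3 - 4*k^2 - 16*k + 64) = k - 4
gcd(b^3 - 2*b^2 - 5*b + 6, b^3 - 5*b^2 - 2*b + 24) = b^2 - b - 6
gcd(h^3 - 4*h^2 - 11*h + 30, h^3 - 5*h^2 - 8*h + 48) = h + 3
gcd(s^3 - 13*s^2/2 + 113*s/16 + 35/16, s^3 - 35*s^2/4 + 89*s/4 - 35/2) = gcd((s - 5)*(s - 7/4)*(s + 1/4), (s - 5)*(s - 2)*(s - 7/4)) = s^2 - 27*s/4 + 35/4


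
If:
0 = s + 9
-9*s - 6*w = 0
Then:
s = -9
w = 27/2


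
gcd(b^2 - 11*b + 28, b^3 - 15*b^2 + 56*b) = b - 7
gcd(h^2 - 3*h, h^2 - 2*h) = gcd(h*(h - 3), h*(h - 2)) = h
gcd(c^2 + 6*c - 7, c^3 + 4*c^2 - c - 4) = c - 1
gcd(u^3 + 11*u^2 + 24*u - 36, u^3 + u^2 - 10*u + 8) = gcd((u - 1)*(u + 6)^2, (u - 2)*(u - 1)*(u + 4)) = u - 1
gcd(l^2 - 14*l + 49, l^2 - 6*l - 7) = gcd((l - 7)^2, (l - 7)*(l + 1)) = l - 7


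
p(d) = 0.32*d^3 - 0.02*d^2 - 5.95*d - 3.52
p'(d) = 0.96*d^2 - 0.04*d - 5.95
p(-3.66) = 2.30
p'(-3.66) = 7.06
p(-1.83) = 5.34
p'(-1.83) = -2.66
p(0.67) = -7.42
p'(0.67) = -5.55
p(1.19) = -10.09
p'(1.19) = -4.64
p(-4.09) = -1.41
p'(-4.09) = 10.27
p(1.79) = -12.40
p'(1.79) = -2.95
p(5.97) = 28.33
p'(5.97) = 28.03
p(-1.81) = 5.29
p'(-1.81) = -2.73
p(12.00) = 475.16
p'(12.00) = 131.81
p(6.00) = 29.18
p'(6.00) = 28.37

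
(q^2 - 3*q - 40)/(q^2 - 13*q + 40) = (q + 5)/(q - 5)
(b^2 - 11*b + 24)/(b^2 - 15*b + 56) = (b - 3)/(b - 7)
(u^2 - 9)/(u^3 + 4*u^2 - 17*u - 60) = (u - 3)/(u^2 + u - 20)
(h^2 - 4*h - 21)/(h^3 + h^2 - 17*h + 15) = (h^2 - 4*h - 21)/(h^3 + h^2 - 17*h + 15)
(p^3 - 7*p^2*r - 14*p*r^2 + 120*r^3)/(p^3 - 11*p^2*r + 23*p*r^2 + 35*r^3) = (p^2 - 2*p*r - 24*r^2)/(p^2 - 6*p*r - 7*r^2)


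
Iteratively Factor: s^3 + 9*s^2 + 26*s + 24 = (s + 3)*(s^2 + 6*s + 8) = (s + 3)*(s + 4)*(s + 2)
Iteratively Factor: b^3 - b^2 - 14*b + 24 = (b - 2)*(b^2 + b - 12) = (b - 3)*(b - 2)*(b + 4)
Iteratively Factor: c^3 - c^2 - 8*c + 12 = (c + 3)*(c^2 - 4*c + 4) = (c - 2)*(c + 3)*(c - 2)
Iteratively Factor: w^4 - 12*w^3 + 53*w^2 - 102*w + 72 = (w - 2)*(w^3 - 10*w^2 + 33*w - 36) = (w - 3)*(w - 2)*(w^2 - 7*w + 12) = (w - 3)^2*(w - 2)*(w - 4)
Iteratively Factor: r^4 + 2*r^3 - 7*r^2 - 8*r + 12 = (r - 2)*(r^3 + 4*r^2 + r - 6) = (r - 2)*(r + 3)*(r^2 + r - 2) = (r - 2)*(r - 1)*(r + 3)*(r + 2)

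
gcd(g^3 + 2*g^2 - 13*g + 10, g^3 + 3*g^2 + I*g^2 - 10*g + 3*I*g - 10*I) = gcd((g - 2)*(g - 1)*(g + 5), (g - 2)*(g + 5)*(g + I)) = g^2 + 3*g - 10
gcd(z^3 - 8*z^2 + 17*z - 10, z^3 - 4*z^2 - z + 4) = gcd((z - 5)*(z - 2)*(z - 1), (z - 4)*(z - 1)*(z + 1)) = z - 1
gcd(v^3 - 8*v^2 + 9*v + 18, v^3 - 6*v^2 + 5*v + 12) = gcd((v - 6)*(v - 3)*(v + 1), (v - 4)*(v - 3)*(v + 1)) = v^2 - 2*v - 3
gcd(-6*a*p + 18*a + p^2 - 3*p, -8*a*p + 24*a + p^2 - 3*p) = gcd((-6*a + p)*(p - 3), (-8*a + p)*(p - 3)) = p - 3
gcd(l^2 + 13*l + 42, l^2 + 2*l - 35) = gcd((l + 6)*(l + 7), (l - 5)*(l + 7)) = l + 7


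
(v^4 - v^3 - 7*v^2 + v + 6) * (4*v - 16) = 4*v^5 - 20*v^4 - 12*v^3 + 116*v^2 + 8*v - 96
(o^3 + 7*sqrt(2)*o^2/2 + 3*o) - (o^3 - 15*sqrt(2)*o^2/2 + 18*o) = 11*sqrt(2)*o^2 - 15*o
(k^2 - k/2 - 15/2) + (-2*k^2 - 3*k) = -k^2 - 7*k/2 - 15/2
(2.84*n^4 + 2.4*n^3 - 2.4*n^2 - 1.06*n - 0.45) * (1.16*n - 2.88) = 3.2944*n^5 - 5.3952*n^4 - 9.696*n^3 + 5.6824*n^2 + 2.5308*n + 1.296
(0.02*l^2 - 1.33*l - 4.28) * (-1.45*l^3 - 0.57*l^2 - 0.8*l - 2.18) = -0.029*l^5 + 1.9171*l^4 + 6.9481*l^3 + 3.46*l^2 + 6.3234*l + 9.3304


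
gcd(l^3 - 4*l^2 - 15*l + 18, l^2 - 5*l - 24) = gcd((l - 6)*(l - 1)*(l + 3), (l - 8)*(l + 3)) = l + 3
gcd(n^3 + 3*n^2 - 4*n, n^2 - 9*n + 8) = n - 1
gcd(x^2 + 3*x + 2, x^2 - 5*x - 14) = x + 2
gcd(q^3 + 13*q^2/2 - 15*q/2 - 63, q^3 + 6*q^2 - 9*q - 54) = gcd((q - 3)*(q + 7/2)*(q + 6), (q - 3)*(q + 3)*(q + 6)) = q^2 + 3*q - 18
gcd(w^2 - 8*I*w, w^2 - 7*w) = w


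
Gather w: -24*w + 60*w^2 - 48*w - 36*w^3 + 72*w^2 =-36*w^3 + 132*w^2 - 72*w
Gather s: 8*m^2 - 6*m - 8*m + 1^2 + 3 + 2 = 8*m^2 - 14*m + 6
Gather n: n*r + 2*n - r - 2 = n*(r + 2) - r - 2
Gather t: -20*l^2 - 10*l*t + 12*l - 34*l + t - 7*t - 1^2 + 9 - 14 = -20*l^2 - 22*l + t*(-10*l - 6) - 6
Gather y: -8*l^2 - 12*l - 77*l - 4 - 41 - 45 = -8*l^2 - 89*l - 90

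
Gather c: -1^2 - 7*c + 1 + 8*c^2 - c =8*c^2 - 8*c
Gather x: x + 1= x + 1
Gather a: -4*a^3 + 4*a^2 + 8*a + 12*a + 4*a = -4*a^3 + 4*a^2 + 24*a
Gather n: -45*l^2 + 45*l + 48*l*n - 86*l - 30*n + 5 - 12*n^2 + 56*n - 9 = -45*l^2 - 41*l - 12*n^2 + n*(48*l + 26) - 4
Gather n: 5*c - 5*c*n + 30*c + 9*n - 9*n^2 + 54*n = 35*c - 9*n^2 + n*(63 - 5*c)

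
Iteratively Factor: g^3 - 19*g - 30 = (g - 5)*(g^2 + 5*g + 6) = (g - 5)*(g + 3)*(g + 2)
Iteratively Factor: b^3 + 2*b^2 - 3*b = (b)*(b^2 + 2*b - 3) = b*(b + 3)*(b - 1)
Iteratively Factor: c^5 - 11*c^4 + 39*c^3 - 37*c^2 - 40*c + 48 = (c - 4)*(c^4 - 7*c^3 + 11*c^2 + 7*c - 12) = (c - 4)^2*(c^3 - 3*c^2 - c + 3) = (c - 4)^2*(c - 1)*(c^2 - 2*c - 3) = (c - 4)^2*(c - 1)*(c + 1)*(c - 3)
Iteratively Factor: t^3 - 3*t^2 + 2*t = (t)*(t^2 - 3*t + 2) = t*(t - 1)*(t - 2)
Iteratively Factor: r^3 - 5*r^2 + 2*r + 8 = (r + 1)*(r^2 - 6*r + 8) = (r - 4)*(r + 1)*(r - 2)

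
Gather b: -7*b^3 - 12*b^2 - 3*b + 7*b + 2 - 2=-7*b^3 - 12*b^2 + 4*b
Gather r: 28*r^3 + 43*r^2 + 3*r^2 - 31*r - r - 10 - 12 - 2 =28*r^3 + 46*r^2 - 32*r - 24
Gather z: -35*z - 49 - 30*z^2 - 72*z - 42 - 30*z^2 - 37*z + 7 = -60*z^2 - 144*z - 84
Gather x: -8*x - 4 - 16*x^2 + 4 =-16*x^2 - 8*x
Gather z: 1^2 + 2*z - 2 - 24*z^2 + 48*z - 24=-24*z^2 + 50*z - 25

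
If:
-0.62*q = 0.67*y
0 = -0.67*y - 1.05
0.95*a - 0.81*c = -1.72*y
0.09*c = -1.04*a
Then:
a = 0.26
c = -3.02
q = 1.69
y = -1.57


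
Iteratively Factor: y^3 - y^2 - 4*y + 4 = (y + 2)*(y^2 - 3*y + 2) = (y - 1)*(y + 2)*(y - 2)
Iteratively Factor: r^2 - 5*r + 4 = (r - 1)*(r - 4)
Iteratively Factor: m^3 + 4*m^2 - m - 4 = (m - 1)*(m^2 + 5*m + 4) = (m - 1)*(m + 4)*(m + 1)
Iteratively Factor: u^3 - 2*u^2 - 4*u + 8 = (u + 2)*(u^2 - 4*u + 4) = (u - 2)*(u + 2)*(u - 2)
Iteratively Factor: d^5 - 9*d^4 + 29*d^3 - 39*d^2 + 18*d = (d - 2)*(d^4 - 7*d^3 + 15*d^2 - 9*d) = d*(d - 2)*(d^3 - 7*d^2 + 15*d - 9) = d*(d - 2)*(d - 1)*(d^2 - 6*d + 9) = d*(d - 3)*(d - 2)*(d - 1)*(d - 3)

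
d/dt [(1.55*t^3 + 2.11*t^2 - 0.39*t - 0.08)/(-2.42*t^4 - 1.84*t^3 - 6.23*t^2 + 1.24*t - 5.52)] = (3.751*t^6 + 10.2124*t^5 - 8.6055*t^4 + 1.6344*t^3 - 25.9229*t^2 - 24.2912*t + 2.252)/(5.8564*t^8 + 8.9056*t^7 + 33.5388*t^6 + 16.9248*t^5 + 60.9665*t^4 + 4.8632*t^3 + 70.3168*t^2 - 13.6896*t + 30.4704)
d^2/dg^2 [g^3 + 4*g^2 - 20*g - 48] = 6*g + 8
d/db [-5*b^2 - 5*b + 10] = -10*b - 5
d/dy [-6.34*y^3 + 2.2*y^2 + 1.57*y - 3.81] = -19.02*y^2 + 4.4*y + 1.57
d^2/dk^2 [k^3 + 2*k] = 6*k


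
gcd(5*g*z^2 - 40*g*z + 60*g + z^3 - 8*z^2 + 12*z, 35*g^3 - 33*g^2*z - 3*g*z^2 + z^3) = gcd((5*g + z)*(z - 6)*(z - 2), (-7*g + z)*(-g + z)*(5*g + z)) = 5*g + z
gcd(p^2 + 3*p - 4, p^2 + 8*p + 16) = p + 4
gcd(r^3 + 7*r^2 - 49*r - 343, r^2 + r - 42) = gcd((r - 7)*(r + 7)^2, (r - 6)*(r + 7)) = r + 7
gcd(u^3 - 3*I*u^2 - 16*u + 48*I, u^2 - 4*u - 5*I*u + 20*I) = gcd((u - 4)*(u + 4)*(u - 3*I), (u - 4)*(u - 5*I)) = u - 4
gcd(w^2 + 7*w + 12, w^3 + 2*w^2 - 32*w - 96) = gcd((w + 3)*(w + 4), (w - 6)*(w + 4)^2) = w + 4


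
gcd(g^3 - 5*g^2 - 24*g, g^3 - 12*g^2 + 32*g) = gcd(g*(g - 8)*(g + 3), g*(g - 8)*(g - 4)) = g^2 - 8*g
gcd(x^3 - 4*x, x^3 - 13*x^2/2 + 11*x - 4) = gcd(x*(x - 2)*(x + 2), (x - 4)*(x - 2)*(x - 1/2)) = x - 2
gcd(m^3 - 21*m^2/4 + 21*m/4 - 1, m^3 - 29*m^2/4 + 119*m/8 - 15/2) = m - 4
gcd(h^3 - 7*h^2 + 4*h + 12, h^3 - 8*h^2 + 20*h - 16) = h - 2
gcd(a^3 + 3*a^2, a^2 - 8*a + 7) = 1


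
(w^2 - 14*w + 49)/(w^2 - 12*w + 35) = (w - 7)/(w - 5)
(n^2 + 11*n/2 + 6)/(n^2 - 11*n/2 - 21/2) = (n + 4)/(n - 7)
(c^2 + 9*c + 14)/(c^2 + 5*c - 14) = (c + 2)/(c - 2)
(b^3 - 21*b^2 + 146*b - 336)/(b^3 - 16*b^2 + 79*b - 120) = (b^2 - 13*b + 42)/(b^2 - 8*b + 15)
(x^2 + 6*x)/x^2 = (x + 6)/x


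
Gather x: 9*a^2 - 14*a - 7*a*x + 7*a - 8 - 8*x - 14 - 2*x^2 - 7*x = 9*a^2 - 7*a - 2*x^2 + x*(-7*a - 15) - 22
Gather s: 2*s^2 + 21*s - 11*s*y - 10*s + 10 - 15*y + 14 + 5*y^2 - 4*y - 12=2*s^2 + s*(11 - 11*y) + 5*y^2 - 19*y + 12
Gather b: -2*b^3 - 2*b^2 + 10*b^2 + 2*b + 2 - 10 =-2*b^3 + 8*b^2 + 2*b - 8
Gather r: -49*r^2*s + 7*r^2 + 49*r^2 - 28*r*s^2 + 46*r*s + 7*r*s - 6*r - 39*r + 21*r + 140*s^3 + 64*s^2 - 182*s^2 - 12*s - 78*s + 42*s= r^2*(56 - 49*s) + r*(-28*s^2 + 53*s - 24) + 140*s^3 - 118*s^2 - 48*s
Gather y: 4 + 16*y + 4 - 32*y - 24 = -16*y - 16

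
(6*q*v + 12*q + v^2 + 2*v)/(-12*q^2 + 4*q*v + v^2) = (-v - 2)/(2*q - v)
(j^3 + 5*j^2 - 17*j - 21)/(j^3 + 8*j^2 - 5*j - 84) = (j + 1)/(j + 4)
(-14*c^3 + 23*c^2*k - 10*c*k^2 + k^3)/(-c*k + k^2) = 14*c^2/k - 9*c + k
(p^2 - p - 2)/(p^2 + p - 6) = (p + 1)/(p + 3)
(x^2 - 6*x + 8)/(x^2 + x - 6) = (x - 4)/(x + 3)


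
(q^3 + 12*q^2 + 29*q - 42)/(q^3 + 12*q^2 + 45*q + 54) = (q^2 + 6*q - 7)/(q^2 + 6*q + 9)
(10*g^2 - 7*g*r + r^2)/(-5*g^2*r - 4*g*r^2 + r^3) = (-2*g + r)/(r*(g + r))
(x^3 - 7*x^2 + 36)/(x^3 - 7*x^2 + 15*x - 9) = (x^2 - 4*x - 12)/(x^2 - 4*x + 3)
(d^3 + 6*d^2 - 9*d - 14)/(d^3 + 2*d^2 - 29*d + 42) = (d + 1)/(d - 3)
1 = 1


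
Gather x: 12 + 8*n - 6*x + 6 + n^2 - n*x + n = n^2 + 9*n + x*(-n - 6) + 18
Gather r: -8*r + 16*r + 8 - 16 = 8*r - 8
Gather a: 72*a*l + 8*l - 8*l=72*a*l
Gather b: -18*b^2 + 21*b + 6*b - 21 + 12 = -18*b^2 + 27*b - 9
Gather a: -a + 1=1 - a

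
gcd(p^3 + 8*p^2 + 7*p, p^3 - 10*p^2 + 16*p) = p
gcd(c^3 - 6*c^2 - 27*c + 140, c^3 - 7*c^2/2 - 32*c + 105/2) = c^2 - 2*c - 35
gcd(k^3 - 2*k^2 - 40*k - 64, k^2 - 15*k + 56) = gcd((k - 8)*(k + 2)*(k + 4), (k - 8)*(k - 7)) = k - 8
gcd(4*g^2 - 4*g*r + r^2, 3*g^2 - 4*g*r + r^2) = 1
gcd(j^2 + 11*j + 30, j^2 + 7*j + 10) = j + 5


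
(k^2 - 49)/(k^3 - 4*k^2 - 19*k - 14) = (k + 7)/(k^2 + 3*k + 2)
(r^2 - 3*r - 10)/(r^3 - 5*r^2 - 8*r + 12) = (r - 5)/(r^2 - 7*r + 6)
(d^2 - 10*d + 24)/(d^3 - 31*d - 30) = (d - 4)/(d^2 + 6*d + 5)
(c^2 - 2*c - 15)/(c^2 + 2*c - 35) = (c + 3)/(c + 7)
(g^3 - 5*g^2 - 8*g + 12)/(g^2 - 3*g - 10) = (g^2 - 7*g + 6)/(g - 5)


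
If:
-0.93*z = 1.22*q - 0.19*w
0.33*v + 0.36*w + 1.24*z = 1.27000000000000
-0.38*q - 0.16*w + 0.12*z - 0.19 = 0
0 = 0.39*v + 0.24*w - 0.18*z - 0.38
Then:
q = -0.44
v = 1.06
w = 0.34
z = 0.64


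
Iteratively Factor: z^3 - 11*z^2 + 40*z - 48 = (z - 4)*(z^2 - 7*z + 12) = (z - 4)^2*(z - 3)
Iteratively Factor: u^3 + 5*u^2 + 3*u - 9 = (u - 1)*(u^2 + 6*u + 9) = (u - 1)*(u + 3)*(u + 3)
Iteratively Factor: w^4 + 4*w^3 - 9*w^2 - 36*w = (w)*(w^3 + 4*w^2 - 9*w - 36) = w*(w - 3)*(w^2 + 7*w + 12) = w*(w - 3)*(w + 3)*(w + 4)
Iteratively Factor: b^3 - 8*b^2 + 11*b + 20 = (b - 5)*(b^2 - 3*b - 4) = (b - 5)*(b - 4)*(b + 1)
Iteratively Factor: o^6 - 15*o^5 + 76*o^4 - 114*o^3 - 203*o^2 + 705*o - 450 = (o - 1)*(o^5 - 14*o^4 + 62*o^3 - 52*o^2 - 255*o + 450) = (o - 3)*(o - 1)*(o^4 - 11*o^3 + 29*o^2 + 35*o - 150) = (o - 3)^2*(o - 1)*(o^3 - 8*o^2 + 5*o + 50) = (o - 5)*(o - 3)^2*(o - 1)*(o^2 - 3*o - 10) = (o - 5)*(o - 3)^2*(o - 1)*(o + 2)*(o - 5)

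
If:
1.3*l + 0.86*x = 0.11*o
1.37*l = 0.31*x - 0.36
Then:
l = 0.226277372262774*x - 0.262773722627737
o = 10.4923689449237*x - 3.10550763105508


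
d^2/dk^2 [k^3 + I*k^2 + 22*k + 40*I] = 6*k + 2*I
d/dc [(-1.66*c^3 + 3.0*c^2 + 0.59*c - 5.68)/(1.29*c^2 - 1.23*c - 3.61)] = (-2.1414*c^4 + 4.0836*c^3 + 13.5267*c^2 - 7.0056*c - 9.1163)/(1.6641*c^4 - 3.1734*c^3 - 7.8009*c^2 + 8.8806*c + 13.0321)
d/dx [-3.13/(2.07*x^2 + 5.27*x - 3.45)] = (12.9582*x + 16.4951)/(2.07*x^2 + 5.27*x - 3.45)^2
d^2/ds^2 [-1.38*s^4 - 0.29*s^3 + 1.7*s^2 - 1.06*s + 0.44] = -16.56*s^2 - 1.74*s + 3.4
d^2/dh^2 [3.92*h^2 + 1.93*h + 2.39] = 7.84000000000000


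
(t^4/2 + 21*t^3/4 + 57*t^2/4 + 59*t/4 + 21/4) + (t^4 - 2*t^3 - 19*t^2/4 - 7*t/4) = 3*t^4/2 + 13*t^3/4 + 19*t^2/2 + 13*t + 21/4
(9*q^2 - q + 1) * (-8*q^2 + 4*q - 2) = -72*q^4 + 44*q^3 - 30*q^2 + 6*q - 2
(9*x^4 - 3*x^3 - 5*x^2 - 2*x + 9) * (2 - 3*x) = -27*x^5 + 27*x^4 + 9*x^3 - 4*x^2 - 31*x + 18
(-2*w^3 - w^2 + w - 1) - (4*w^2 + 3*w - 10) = -2*w^3 - 5*w^2 - 2*w + 9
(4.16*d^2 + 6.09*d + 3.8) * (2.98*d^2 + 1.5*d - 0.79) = 12.3968*d^4 + 24.3882*d^3 + 17.1726*d^2 + 0.8889*d - 3.002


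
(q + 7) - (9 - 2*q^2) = 2*q^2 + q - 2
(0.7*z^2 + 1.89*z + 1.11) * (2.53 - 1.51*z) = -1.057*z^3 - 1.0829*z^2 + 3.1056*z + 2.8083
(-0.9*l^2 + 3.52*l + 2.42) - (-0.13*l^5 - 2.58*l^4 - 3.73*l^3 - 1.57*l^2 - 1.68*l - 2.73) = 0.13*l^5 + 2.58*l^4 + 3.73*l^3 + 0.67*l^2 + 5.2*l + 5.15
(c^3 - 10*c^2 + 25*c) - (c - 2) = c^3 - 10*c^2 + 24*c + 2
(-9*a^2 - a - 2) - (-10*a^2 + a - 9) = a^2 - 2*a + 7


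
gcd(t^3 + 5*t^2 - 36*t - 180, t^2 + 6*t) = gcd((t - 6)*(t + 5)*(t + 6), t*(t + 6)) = t + 6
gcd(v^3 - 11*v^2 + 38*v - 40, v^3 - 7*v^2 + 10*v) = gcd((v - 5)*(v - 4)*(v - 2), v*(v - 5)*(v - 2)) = v^2 - 7*v + 10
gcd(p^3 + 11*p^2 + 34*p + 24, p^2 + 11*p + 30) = p + 6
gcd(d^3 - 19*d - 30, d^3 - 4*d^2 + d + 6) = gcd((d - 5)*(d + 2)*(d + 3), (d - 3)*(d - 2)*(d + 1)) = 1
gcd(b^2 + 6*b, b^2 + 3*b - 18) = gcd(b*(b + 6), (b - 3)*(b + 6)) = b + 6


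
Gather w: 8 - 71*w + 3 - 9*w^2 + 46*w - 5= -9*w^2 - 25*w + 6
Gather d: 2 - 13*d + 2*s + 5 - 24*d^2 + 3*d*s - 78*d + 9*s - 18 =-24*d^2 + d*(3*s - 91) + 11*s - 11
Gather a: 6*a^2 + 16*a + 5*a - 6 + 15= 6*a^2 + 21*a + 9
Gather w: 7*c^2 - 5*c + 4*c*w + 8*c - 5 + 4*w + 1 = 7*c^2 + 3*c + w*(4*c + 4) - 4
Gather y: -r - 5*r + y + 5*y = -6*r + 6*y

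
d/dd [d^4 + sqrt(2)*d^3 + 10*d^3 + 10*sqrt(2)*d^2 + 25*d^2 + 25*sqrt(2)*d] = 4*d^3 + 3*sqrt(2)*d^2 + 30*d^2 + 20*sqrt(2)*d + 50*d + 25*sqrt(2)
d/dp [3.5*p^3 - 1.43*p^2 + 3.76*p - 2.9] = 10.5*p^2 - 2.86*p + 3.76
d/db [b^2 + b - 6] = 2*b + 1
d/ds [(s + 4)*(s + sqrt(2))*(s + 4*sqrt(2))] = 3*s^2 + 8*s + 10*sqrt(2)*s + 8 + 20*sqrt(2)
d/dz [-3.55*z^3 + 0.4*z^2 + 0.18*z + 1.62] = -10.65*z^2 + 0.8*z + 0.18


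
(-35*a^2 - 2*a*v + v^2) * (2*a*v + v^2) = -70*a^3*v - 39*a^2*v^2 + v^4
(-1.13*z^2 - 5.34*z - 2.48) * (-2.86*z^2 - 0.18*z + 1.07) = 3.2318*z^4 + 15.4758*z^3 + 6.8449*z^2 - 5.2674*z - 2.6536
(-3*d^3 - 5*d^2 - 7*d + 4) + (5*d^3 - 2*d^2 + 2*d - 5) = 2*d^3 - 7*d^2 - 5*d - 1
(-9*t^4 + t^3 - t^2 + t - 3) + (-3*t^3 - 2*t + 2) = -9*t^4 - 2*t^3 - t^2 - t - 1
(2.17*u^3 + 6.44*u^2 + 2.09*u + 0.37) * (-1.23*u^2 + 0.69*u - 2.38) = -2.6691*u^5 - 6.4239*u^4 - 3.2917*u^3 - 14.3402*u^2 - 4.7189*u - 0.8806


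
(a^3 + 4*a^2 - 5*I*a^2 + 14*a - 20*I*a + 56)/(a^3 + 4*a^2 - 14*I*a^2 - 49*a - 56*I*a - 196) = (a + 2*I)/(a - 7*I)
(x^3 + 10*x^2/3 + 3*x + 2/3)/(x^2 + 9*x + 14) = (3*x^2 + 4*x + 1)/(3*(x + 7))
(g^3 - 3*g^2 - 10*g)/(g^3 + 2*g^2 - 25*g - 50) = g/(g + 5)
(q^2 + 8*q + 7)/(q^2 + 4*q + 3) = (q + 7)/(q + 3)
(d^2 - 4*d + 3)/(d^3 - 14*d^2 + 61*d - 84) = (d - 1)/(d^2 - 11*d + 28)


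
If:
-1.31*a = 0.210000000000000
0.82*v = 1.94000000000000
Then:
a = -0.16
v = 2.37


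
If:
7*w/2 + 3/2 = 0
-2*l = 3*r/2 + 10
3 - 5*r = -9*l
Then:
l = -109/47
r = -168/47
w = -3/7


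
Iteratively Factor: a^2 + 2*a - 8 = (a + 4)*(a - 2)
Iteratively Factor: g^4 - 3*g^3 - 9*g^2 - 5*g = (g - 5)*(g^3 + 2*g^2 + g) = g*(g - 5)*(g^2 + 2*g + 1) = g*(g - 5)*(g + 1)*(g + 1)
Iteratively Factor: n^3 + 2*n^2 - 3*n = (n)*(n^2 + 2*n - 3) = n*(n - 1)*(n + 3)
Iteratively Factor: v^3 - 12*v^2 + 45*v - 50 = (v - 5)*(v^2 - 7*v + 10) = (v - 5)*(v - 2)*(v - 5)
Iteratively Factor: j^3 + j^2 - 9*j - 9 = (j + 1)*(j^2 - 9) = (j - 3)*(j + 1)*(j + 3)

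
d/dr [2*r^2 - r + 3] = 4*r - 1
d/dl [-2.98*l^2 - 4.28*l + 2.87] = -5.96*l - 4.28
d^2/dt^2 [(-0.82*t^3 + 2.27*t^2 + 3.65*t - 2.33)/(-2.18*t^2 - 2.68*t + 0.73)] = (7.105427357601e-15*t^5 + 1.4210854715202e-14*t^4 + 6.22100800000004*t^3 + 35.138196*t^2 + 49.44696*t + 24.184822)/(10.360232*t^6 + 38.209296*t^5 + 36.56514*t^4 - 6.34088*t^3 - 12.24429*t^2 + 4.284516*t - 0.389017)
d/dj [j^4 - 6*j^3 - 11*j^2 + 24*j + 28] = 4*j^3 - 18*j^2 - 22*j + 24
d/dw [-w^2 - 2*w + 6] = -2*w - 2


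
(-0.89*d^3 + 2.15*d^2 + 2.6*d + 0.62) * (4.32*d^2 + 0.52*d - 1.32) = -3.8448*d^5 + 8.8252*d^4 + 13.5248*d^3 + 1.1924*d^2 - 3.1096*d - 0.8184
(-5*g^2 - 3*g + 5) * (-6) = 30*g^2 + 18*g - 30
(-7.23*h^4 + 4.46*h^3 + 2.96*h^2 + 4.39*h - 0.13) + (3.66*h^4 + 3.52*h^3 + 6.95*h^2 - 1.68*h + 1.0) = -3.57*h^4 + 7.98*h^3 + 9.91*h^2 + 2.71*h + 0.87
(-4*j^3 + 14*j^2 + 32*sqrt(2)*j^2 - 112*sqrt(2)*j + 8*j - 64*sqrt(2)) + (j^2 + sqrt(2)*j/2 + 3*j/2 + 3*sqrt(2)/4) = -4*j^3 + 15*j^2 + 32*sqrt(2)*j^2 - 223*sqrt(2)*j/2 + 19*j/2 - 253*sqrt(2)/4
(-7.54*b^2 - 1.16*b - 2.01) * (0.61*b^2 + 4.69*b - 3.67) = -4.5994*b^4 - 36.0702*b^3 + 21.0053*b^2 - 5.1697*b + 7.3767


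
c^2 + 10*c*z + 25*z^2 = (c + 5*z)^2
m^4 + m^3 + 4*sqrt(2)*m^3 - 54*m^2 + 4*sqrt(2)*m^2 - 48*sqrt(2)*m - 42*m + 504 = (m - 3)*(m + 4)*(m - 3*sqrt(2))*(m + 7*sqrt(2))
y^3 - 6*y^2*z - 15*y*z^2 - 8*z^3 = (y - 8*z)*(y + z)^2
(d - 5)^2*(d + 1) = d^3 - 9*d^2 + 15*d + 25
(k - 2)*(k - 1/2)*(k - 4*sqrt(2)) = k^3 - 4*sqrt(2)*k^2 - 5*k^2/2 + k + 10*sqrt(2)*k - 4*sqrt(2)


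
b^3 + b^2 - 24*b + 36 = (b - 3)*(b - 2)*(b + 6)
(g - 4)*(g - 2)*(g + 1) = g^3 - 5*g^2 + 2*g + 8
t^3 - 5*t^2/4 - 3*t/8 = t*(t - 3/2)*(t + 1/4)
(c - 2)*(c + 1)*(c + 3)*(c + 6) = c^4 + 8*c^3 + 7*c^2 - 36*c - 36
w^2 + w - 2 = (w - 1)*(w + 2)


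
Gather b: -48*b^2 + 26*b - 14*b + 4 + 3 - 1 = -48*b^2 + 12*b + 6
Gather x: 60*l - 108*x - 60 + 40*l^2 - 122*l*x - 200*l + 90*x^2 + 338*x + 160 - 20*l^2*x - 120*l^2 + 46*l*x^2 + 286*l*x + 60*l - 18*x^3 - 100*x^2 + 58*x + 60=-80*l^2 - 80*l - 18*x^3 + x^2*(46*l - 10) + x*(-20*l^2 + 164*l + 288) + 160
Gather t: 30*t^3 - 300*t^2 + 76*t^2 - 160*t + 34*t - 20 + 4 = 30*t^3 - 224*t^2 - 126*t - 16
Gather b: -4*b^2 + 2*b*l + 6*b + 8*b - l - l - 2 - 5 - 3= -4*b^2 + b*(2*l + 14) - 2*l - 10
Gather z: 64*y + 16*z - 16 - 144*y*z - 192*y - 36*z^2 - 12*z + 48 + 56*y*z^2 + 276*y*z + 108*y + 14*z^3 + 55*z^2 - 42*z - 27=-20*y + 14*z^3 + z^2*(56*y + 19) + z*(132*y - 38) + 5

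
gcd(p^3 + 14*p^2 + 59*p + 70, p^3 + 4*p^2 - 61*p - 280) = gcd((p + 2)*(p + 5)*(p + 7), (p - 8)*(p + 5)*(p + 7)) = p^2 + 12*p + 35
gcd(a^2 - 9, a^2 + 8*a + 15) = a + 3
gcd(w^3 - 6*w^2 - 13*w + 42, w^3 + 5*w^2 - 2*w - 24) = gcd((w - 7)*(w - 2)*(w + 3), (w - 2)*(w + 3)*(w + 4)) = w^2 + w - 6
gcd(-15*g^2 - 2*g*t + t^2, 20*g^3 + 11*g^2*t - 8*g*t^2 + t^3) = -5*g + t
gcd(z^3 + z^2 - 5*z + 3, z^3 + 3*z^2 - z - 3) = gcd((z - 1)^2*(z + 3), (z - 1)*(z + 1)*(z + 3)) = z^2 + 2*z - 3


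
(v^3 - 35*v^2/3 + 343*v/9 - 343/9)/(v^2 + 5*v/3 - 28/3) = (3*v^2 - 28*v + 49)/(3*(v + 4))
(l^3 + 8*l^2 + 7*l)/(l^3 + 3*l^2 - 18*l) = (l^2 + 8*l + 7)/(l^2 + 3*l - 18)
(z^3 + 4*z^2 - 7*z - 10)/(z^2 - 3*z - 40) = (z^2 - z - 2)/(z - 8)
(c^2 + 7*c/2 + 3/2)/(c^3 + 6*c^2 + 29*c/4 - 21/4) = 2*(2*c + 1)/(4*c^2 + 12*c - 7)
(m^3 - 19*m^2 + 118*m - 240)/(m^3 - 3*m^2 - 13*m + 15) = (m^2 - 14*m + 48)/(m^2 + 2*m - 3)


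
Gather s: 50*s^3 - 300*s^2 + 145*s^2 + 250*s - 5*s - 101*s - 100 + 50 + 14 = 50*s^3 - 155*s^2 + 144*s - 36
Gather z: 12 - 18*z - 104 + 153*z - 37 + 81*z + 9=216*z - 120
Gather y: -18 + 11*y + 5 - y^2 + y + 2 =-y^2 + 12*y - 11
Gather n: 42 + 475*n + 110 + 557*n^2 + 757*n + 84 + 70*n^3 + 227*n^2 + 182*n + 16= 70*n^3 + 784*n^2 + 1414*n + 252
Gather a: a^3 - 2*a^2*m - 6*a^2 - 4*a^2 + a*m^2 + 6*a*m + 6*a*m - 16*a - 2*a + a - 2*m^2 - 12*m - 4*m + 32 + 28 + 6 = a^3 + a^2*(-2*m - 10) + a*(m^2 + 12*m - 17) - 2*m^2 - 16*m + 66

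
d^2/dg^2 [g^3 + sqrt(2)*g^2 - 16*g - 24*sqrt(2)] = 6*g + 2*sqrt(2)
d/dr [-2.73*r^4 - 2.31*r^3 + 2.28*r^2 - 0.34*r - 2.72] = -10.92*r^3 - 6.93*r^2 + 4.56*r - 0.34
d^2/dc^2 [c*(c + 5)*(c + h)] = 6*c + 2*h + 10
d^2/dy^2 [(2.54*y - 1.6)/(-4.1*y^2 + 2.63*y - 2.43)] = (-(2.54*y - 1.6)*(8.2*y - 2.63)*(16.4*y - 5.26) + (62.484*y - 26.4804)*(4.1*y^2 - 2.63*y + 2.43))/(4.1*y^2 - 2.63*y + 2.43)^3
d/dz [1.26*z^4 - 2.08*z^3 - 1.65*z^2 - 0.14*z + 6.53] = 5.04*z^3 - 6.24*z^2 - 3.3*z - 0.14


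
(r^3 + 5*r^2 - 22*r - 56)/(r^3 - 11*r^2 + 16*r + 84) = (r^2 + 3*r - 28)/(r^2 - 13*r + 42)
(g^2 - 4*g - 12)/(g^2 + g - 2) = (g - 6)/(g - 1)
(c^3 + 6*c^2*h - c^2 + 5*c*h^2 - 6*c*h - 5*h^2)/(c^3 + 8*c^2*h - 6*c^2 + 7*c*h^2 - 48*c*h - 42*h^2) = (c^2 + 5*c*h - c - 5*h)/(c^2 + 7*c*h - 6*c - 42*h)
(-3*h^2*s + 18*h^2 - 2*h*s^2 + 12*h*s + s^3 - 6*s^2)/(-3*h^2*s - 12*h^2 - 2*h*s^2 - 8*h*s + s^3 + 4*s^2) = (s - 6)/(s + 4)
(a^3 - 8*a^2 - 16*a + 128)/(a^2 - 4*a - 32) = a - 4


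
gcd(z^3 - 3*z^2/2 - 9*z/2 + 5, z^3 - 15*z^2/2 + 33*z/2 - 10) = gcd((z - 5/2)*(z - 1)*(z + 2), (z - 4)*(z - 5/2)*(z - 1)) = z^2 - 7*z/2 + 5/2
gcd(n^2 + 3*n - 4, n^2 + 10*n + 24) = n + 4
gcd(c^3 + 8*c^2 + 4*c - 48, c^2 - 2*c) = c - 2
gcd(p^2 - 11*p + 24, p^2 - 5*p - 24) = p - 8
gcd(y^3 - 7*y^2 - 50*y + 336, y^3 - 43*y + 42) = y^2 + y - 42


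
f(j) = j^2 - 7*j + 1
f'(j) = 2*j - 7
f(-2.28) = 22.16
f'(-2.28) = -11.56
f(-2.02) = 19.22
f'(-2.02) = -11.04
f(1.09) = -5.44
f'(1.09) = -4.82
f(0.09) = 0.38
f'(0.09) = -6.82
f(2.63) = -10.49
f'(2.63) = -1.74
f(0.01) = 0.93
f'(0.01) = -6.98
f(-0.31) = 3.27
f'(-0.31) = -7.62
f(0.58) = -2.72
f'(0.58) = -5.84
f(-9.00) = 145.00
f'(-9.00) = -25.00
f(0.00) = 1.00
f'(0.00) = -7.00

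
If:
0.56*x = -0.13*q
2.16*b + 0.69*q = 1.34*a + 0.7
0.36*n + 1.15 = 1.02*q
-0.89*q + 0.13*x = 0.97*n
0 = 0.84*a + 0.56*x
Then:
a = 0.13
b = 0.14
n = -0.80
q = 0.84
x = -0.20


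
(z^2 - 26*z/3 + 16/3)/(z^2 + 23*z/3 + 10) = (3*z^2 - 26*z + 16)/(3*z^2 + 23*z + 30)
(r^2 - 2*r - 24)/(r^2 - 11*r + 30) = (r + 4)/(r - 5)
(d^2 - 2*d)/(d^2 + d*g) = (d - 2)/(d + g)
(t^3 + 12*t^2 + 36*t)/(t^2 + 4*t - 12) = t*(t + 6)/(t - 2)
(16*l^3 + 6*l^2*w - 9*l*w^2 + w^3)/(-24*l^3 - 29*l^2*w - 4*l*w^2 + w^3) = (-2*l + w)/(3*l + w)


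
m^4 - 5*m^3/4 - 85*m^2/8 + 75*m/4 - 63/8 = (m - 3)*(m - 1)*(m - 3/4)*(m + 7/2)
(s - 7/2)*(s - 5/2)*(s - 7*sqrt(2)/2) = s^3 - 6*s^2 - 7*sqrt(2)*s^2/2 + 35*s/4 + 21*sqrt(2)*s - 245*sqrt(2)/8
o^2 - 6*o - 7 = (o - 7)*(o + 1)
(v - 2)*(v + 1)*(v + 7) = v^3 + 6*v^2 - 9*v - 14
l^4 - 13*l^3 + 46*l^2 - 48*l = l*(l - 8)*(l - 3)*(l - 2)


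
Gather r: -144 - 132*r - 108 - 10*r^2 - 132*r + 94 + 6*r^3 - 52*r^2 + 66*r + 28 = 6*r^3 - 62*r^2 - 198*r - 130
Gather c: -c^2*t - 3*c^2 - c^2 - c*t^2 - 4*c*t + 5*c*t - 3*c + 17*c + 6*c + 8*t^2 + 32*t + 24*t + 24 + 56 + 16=c^2*(-t - 4) + c*(-t^2 + t + 20) + 8*t^2 + 56*t + 96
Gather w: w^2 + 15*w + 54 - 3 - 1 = w^2 + 15*w + 50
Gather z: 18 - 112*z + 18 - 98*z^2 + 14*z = -98*z^2 - 98*z + 36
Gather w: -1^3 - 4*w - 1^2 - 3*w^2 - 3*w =-3*w^2 - 7*w - 2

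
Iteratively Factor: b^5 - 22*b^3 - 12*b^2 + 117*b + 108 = (b + 3)*(b^4 - 3*b^3 - 13*b^2 + 27*b + 36) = (b + 3)^2*(b^3 - 6*b^2 + 5*b + 12) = (b - 4)*(b + 3)^2*(b^2 - 2*b - 3) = (b - 4)*(b + 1)*(b + 3)^2*(b - 3)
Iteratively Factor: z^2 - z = (z - 1)*(z)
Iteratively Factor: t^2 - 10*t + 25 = (t - 5)*(t - 5)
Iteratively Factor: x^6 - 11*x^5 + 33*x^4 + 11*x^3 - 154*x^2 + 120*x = (x + 2)*(x^5 - 13*x^4 + 59*x^3 - 107*x^2 + 60*x) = (x - 5)*(x + 2)*(x^4 - 8*x^3 + 19*x^2 - 12*x) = (x - 5)*(x - 3)*(x + 2)*(x^3 - 5*x^2 + 4*x) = (x - 5)*(x - 3)*(x - 1)*(x + 2)*(x^2 - 4*x) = x*(x - 5)*(x - 3)*(x - 1)*(x + 2)*(x - 4)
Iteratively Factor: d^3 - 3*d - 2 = (d - 2)*(d^2 + 2*d + 1) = (d - 2)*(d + 1)*(d + 1)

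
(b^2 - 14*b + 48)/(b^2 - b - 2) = (-b^2 + 14*b - 48)/(-b^2 + b + 2)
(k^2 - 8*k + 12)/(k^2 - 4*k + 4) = (k - 6)/(k - 2)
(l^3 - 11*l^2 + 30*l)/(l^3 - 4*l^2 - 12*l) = (l - 5)/(l + 2)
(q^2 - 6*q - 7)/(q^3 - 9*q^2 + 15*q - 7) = (q + 1)/(q^2 - 2*q + 1)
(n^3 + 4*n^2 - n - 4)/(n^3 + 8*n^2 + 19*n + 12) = (n - 1)/(n + 3)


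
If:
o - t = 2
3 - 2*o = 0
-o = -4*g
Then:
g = 3/8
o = 3/2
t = -1/2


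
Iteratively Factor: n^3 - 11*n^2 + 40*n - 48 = (n - 4)*(n^2 - 7*n + 12) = (n - 4)*(n - 3)*(n - 4)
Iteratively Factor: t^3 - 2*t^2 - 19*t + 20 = (t + 4)*(t^2 - 6*t + 5) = (t - 1)*(t + 4)*(t - 5)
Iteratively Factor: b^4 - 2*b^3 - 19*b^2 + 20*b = (b - 1)*(b^3 - b^2 - 20*b) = b*(b - 1)*(b^2 - b - 20) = b*(b - 1)*(b + 4)*(b - 5)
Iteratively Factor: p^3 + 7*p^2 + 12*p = (p + 3)*(p^2 + 4*p) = (p + 3)*(p + 4)*(p)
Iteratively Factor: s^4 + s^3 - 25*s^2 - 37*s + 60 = (s - 1)*(s^3 + 2*s^2 - 23*s - 60) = (s - 1)*(s + 4)*(s^2 - 2*s - 15) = (s - 1)*(s + 3)*(s + 4)*(s - 5)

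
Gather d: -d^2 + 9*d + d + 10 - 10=-d^2 + 10*d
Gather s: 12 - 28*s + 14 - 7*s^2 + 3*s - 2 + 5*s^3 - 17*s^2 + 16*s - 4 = 5*s^3 - 24*s^2 - 9*s + 20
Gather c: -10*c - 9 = -10*c - 9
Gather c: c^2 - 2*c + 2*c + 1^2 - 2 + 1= c^2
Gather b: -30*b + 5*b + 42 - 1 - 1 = 40 - 25*b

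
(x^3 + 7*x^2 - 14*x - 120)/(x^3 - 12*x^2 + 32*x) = (x^2 + 11*x + 30)/(x*(x - 8))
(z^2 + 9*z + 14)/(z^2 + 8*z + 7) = (z + 2)/(z + 1)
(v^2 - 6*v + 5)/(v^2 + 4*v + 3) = (v^2 - 6*v + 5)/(v^2 + 4*v + 3)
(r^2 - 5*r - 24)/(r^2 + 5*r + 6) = (r - 8)/(r + 2)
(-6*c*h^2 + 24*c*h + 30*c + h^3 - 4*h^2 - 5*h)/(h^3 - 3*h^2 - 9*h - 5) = (-6*c + h)/(h + 1)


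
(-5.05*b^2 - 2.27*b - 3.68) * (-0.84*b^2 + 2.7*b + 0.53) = 4.242*b^4 - 11.7282*b^3 - 5.7143*b^2 - 11.1391*b - 1.9504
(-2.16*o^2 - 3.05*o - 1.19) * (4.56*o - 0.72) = -9.8496*o^3 - 12.3528*o^2 - 3.2304*o + 0.8568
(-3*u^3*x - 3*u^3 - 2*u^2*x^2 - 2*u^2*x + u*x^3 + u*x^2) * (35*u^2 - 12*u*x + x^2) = -105*u^5*x - 105*u^5 - 34*u^4*x^2 - 34*u^4*x + 56*u^3*x^3 + 56*u^3*x^2 - 14*u^2*x^4 - 14*u^2*x^3 + u*x^5 + u*x^4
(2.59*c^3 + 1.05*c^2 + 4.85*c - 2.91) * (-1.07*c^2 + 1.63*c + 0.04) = -2.7713*c^5 + 3.0982*c^4 - 3.3744*c^3 + 11.0612*c^2 - 4.5493*c - 0.1164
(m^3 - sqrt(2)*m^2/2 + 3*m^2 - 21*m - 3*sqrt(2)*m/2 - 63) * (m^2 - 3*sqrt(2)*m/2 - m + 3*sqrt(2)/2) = m^5 - 2*sqrt(2)*m^4 + 2*m^4 - 45*m^3/2 - 4*sqrt(2)*m^3 - 39*m^2 + 75*sqrt(2)*m^2/2 + 117*m/2 + 63*sqrt(2)*m - 189*sqrt(2)/2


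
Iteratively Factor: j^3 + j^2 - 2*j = (j)*(j^2 + j - 2) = j*(j + 2)*(j - 1)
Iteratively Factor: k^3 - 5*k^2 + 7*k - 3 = (k - 3)*(k^2 - 2*k + 1) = (k - 3)*(k - 1)*(k - 1)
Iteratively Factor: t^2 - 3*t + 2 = (t - 1)*(t - 2)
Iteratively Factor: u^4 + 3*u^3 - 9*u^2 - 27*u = (u)*(u^3 + 3*u^2 - 9*u - 27) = u*(u - 3)*(u^2 + 6*u + 9) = u*(u - 3)*(u + 3)*(u + 3)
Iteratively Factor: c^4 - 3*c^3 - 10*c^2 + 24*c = (c - 4)*(c^3 + c^2 - 6*c) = (c - 4)*(c - 2)*(c^2 + 3*c) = c*(c - 4)*(c - 2)*(c + 3)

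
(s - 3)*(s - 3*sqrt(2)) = s^2 - 3*sqrt(2)*s - 3*s + 9*sqrt(2)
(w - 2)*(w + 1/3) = w^2 - 5*w/3 - 2/3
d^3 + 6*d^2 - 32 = (d - 2)*(d + 4)^2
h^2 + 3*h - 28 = (h - 4)*(h + 7)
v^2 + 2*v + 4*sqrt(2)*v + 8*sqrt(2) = (v + 2)*(v + 4*sqrt(2))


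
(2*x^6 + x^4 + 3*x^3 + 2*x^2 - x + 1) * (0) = 0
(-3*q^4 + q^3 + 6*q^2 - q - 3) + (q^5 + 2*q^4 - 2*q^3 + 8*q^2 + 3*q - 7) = q^5 - q^4 - q^3 + 14*q^2 + 2*q - 10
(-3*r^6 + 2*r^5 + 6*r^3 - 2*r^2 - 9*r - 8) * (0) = 0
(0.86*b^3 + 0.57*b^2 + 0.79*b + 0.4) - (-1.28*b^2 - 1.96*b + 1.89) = 0.86*b^3 + 1.85*b^2 + 2.75*b - 1.49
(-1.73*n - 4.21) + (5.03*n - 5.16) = 3.3*n - 9.37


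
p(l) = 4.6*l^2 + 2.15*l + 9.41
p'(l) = 9.2*l + 2.15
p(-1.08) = 12.45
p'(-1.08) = -7.79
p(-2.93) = 42.60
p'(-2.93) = -24.81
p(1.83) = 28.75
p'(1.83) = 18.99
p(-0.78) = 10.53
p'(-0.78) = -5.03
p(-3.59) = 60.98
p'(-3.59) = -30.88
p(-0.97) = 11.65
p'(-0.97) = -6.77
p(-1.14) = 12.94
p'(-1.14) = -8.34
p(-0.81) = 10.69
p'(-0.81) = -5.30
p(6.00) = 187.91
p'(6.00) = 57.35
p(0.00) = 9.41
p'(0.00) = 2.15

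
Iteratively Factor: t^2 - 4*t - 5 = (t - 5)*(t + 1)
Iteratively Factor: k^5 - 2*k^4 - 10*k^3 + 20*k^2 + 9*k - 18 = (k - 1)*(k^4 - k^3 - 11*k^2 + 9*k + 18) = (k - 1)*(k + 3)*(k^3 - 4*k^2 + k + 6) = (k - 3)*(k - 1)*(k + 3)*(k^2 - k - 2) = (k - 3)*(k - 2)*(k - 1)*(k + 3)*(k + 1)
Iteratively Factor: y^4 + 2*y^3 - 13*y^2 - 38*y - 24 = (y - 4)*(y^3 + 6*y^2 + 11*y + 6) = (y - 4)*(y + 2)*(y^2 + 4*y + 3) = (y - 4)*(y + 1)*(y + 2)*(y + 3)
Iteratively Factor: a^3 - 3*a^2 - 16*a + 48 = (a - 4)*(a^2 + a - 12) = (a - 4)*(a - 3)*(a + 4)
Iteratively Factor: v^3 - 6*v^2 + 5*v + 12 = (v + 1)*(v^2 - 7*v + 12) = (v - 3)*(v + 1)*(v - 4)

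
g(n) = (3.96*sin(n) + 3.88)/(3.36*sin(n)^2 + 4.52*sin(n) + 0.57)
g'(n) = (-6.72*sin(n)*cos(n) - 4.52*cos(n))*(3.96*sin(n) + 3.88)/(3.36*sin(n)^2 + 4.52*sin(n) + 0.57)^2 + 3.96*cos(n)/(3.36*sin(n)^2 + 4.52*sin(n) + 0.57)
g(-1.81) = -0.05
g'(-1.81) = 1.41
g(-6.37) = 17.39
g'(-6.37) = -316.08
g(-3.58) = 1.80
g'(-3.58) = 2.72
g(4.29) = -0.35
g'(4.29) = 1.84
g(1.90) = 0.97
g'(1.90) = 0.27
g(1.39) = 0.94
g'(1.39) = -0.14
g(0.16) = 3.28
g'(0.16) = -10.32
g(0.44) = 1.79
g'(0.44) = -2.70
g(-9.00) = -3.11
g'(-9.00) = 11.87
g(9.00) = 1.84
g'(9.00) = 2.86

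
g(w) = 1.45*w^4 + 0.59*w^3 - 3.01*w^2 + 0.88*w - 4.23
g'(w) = 5.8*w^3 + 1.77*w^2 - 6.02*w + 0.88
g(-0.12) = -4.38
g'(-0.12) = 1.62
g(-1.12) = -7.54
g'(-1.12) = 1.69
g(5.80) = 1655.63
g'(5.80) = 1157.16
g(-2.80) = 45.88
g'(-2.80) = -95.71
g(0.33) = -4.23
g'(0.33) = -0.71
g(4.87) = 812.43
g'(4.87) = 683.45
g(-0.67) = -6.06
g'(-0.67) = 3.96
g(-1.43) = -7.31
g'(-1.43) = -3.85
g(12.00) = 30659.61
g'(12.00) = 10205.92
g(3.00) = 104.70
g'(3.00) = 155.35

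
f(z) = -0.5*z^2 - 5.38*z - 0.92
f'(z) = -1.0*z - 5.38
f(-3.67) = 12.09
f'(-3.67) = -1.71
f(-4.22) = 12.88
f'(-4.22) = -1.16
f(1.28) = -8.63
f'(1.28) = -6.66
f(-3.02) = 10.77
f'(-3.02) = -2.36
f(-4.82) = 13.40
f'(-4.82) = -0.56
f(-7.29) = 11.73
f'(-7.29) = 1.91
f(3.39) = -24.90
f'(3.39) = -8.77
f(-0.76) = 2.88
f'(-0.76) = -4.62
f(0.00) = -0.92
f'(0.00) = -5.38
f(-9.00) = 7.00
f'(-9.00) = 3.62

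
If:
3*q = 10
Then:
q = 10/3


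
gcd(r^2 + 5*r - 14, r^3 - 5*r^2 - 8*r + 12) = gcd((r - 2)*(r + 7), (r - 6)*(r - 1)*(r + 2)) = 1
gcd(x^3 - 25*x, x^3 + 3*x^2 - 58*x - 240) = x + 5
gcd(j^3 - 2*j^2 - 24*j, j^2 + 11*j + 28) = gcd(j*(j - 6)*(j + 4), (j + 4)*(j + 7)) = j + 4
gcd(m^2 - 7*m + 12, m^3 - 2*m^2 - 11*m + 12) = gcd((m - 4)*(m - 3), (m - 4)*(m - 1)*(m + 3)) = m - 4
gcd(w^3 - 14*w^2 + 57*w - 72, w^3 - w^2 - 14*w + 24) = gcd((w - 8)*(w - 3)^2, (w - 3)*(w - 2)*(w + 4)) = w - 3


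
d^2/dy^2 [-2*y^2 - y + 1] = -4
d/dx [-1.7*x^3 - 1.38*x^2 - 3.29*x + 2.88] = -5.1*x^2 - 2.76*x - 3.29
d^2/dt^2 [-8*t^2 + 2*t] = -16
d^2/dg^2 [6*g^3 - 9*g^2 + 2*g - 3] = 36*g - 18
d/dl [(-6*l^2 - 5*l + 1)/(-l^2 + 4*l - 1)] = (-29*l^2 + 14*l + 1)/(l^4 - 8*l^3 + 18*l^2 - 8*l + 1)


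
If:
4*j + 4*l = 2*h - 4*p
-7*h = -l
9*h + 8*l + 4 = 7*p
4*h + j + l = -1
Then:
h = 6/67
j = -133/67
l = 42/67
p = 94/67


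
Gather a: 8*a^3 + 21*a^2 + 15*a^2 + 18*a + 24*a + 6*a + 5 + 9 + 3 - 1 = 8*a^3 + 36*a^2 + 48*a + 16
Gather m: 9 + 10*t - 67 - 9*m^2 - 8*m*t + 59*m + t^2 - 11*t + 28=-9*m^2 + m*(59 - 8*t) + t^2 - t - 30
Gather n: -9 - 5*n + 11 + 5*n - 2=0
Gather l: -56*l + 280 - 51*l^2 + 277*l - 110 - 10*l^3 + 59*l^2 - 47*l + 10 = -10*l^3 + 8*l^2 + 174*l + 180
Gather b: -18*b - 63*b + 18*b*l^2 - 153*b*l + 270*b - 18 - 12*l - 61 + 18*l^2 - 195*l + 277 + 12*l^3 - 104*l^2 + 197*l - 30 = b*(18*l^2 - 153*l + 189) + 12*l^3 - 86*l^2 - 10*l + 168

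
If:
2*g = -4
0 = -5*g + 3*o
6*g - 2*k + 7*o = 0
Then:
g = -2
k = -53/3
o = -10/3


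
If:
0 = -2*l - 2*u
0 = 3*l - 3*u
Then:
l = 0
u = 0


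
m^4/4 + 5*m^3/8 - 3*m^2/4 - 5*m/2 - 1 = (m/2 + 1)^2*(m - 2)*(m + 1/2)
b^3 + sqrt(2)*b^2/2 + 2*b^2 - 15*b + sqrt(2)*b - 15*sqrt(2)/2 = (b - 3)*(b + 5)*(b + sqrt(2)/2)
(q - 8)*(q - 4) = q^2 - 12*q + 32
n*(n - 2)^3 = n^4 - 6*n^3 + 12*n^2 - 8*n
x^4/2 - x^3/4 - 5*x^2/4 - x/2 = x*(x/2 + 1/4)*(x - 2)*(x + 1)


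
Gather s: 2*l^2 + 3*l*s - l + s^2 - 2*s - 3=2*l^2 - l + s^2 + s*(3*l - 2) - 3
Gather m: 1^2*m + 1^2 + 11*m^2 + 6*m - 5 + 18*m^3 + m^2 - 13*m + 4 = 18*m^3 + 12*m^2 - 6*m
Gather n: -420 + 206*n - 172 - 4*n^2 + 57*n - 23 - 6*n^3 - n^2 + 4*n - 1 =-6*n^3 - 5*n^2 + 267*n - 616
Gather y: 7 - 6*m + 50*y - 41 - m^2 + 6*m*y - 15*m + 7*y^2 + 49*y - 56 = -m^2 - 21*m + 7*y^2 + y*(6*m + 99) - 90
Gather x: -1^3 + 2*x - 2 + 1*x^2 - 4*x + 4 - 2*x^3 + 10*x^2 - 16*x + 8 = -2*x^3 + 11*x^2 - 18*x + 9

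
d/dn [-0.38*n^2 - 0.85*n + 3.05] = -0.76*n - 0.85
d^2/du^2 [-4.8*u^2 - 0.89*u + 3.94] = -9.60000000000000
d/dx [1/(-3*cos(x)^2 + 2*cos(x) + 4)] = 2*(1 - 3*cos(x))*sin(x)/(-3*cos(x)^2 + 2*cos(x) + 4)^2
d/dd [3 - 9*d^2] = -18*d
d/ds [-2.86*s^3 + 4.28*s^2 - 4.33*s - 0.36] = -8.58*s^2 + 8.56*s - 4.33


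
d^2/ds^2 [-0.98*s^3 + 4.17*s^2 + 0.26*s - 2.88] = 8.34 - 5.88*s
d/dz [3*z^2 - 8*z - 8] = 6*z - 8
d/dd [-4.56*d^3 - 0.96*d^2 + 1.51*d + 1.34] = -13.68*d^2 - 1.92*d + 1.51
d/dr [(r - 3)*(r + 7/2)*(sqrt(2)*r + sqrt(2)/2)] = sqrt(2)*(12*r^2 + 8*r - 41)/4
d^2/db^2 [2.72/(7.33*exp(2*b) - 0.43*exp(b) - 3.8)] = ((1.1696 - 79.7504*exp(b))*(-7.33*exp(2*b) + 0.43*exp(b) + 3.8) - 2.72*(14.66*exp(b) - 0.43)*(29.32*exp(b) - 0.86)*exp(b))*exp(b)/(-7.33*exp(2*b) + 0.43*exp(b) + 3.8)^3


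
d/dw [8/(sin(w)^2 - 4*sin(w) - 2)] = 16*(2 - sin(w))*cos(w)/(4*sin(w) + cos(w)^2 + 1)^2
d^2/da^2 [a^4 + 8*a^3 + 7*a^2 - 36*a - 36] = 12*a^2 + 48*a + 14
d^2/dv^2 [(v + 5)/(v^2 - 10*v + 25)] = 2*(v + 25)/(v^4 - 20*v^3 + 150*v^2 - 500*v + 625)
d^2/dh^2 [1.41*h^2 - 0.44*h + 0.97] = 2.82000000000000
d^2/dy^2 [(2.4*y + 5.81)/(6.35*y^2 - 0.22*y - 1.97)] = ((-91.44*y - 72.731)*(-6.35*y^2 + 0.22*y + 1.97) - (2.4*y + 5.81)*(12.7*y - 0.22)*(25.4*y - 0.44))/(-6.35*y^2 + 0.22*y + 1.97)^3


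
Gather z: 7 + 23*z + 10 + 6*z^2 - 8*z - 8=6*z^2 + 15*z + 9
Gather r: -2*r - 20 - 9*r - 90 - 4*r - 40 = -15*r - 150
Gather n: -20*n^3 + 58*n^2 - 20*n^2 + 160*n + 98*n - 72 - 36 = -20*n^3 + 38*n^2 + 258*n - 108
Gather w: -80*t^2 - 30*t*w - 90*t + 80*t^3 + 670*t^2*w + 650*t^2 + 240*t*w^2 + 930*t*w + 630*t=80*t^3 + 570*t^2 + 240*t*w^2 + 540*t + w*(670*t^2 + 900*t)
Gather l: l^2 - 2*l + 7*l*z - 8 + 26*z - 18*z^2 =l^2 + l*(7*z - 2) - 18*z^2 + 26*z - 8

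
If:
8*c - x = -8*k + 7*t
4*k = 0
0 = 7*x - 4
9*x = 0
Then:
No Solution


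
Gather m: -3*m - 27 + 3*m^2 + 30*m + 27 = 3*m^2 + 27*m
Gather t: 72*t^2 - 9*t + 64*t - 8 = 72*t^2 + 55*t - 8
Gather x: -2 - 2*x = -2*x - 2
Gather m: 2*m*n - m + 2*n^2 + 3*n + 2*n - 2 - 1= m*(2*n - 1) + 2*n^2 + 5*n - 3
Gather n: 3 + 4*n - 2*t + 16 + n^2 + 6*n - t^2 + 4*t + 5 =n^2 + 10*n - t^2 + 2*t + 24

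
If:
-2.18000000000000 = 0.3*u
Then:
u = -7.27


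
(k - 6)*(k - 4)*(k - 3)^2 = k^4 - 16*k^3 + 93*k^2 - 234*k + 216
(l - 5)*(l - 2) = l^2 - 7*l + 10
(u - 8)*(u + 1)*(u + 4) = u^3 - 3*u^2 - 36*u - 32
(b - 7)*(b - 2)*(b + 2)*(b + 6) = b^4 - b^3 - 46*b^2 + 4*b + 168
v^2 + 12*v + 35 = (v + 5)*(v + 7)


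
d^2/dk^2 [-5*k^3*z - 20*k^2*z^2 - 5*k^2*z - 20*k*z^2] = 10*z*(-3*k - 4*z - 1)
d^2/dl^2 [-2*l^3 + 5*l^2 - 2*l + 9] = 10 - 12*l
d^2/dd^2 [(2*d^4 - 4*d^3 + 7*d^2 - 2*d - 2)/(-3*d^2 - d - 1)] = 2*(-18*d^6 - 18*d^5 - 24*d^4 + 15*d^3 + 117*d^2 + 12*d - 13)/(27*d^6 + 27*d^5 + 36*d^4 + 19*d^3 + 12*d^2 + 3*d + 1)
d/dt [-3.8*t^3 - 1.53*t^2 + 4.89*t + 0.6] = -11.4*t^2 - 3.06*t + 4.89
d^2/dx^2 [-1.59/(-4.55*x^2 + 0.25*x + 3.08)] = (65.83395*x^2 - 3.61725*x - 1.59*(9.1*x - 0.25)*(18.2*x - 0.5) - 44.56452)/(-4.55*x^2 + 0.25*x + 3.08)^3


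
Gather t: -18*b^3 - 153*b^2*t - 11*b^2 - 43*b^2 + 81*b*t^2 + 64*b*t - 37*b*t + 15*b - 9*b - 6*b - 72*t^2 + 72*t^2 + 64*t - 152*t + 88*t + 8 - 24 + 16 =-18*b^3 - 54*b^2 + 81*b*t^2 + t*(-153*b^2 + 27*b)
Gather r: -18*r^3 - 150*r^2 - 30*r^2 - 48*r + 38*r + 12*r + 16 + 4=-18*r^3 - 180*r^2 + 2*r + 20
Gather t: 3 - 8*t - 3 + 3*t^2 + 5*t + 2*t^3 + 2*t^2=2*t^3 + 5*t^2 - 3*t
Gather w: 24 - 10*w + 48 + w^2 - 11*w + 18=w^2 - 21*w + 90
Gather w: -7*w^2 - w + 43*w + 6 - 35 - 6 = -7*w^2 + 42*w - 35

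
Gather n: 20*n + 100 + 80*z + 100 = 20*n + 80*z + 200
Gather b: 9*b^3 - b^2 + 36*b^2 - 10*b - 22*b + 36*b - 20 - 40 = 9*b^3 + 35*b^2 + 4*b - 60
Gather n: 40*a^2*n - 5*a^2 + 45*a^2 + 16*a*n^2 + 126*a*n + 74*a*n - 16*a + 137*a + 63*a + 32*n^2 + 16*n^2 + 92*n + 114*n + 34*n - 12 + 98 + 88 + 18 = 40*a^2 + 184*a + n^2*(16*a + 48) + n*(40*a^2 + 200*a + 240) + 192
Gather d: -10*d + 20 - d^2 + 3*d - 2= -d^2 - 7*d + 18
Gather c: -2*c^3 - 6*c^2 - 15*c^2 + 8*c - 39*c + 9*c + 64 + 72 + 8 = -2*c^3 - 21*c^2 - 22*c + 144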